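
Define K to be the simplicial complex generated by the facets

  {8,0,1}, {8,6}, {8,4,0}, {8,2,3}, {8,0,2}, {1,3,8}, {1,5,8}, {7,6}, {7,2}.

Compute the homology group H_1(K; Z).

H_1 ≅ Z.

Take the total order 0 < 1 < 2 < 3 < 4 < 5 < 6 < 7 < 8 on the vertex set. Then K (dimension 2) consists of the simplices:

  0-simplices (9): [0], [1], [2], [3], [4], [5], [6], [7], [8]
  1-simplices (15): [0,1], [0,2], [0,4], [0,8], [1,3], [1,5], [1,8], [2,3], [2,7], [2,8], [3,8], [4,8], [5,8], [6,7], [6,8]
  2-simplices (6): [0,1,8], [0,2,8], [0,4,8], [1,3,8], [1,5,8], [2,3,8]

so the chain groups are C_0 ≅ Z^9, C_1 ≅ Z^15, C_2 ≅ Z^6.

∂_1: C_1 → C_0 maps an edge to its endpoints' difference, ∂[p,q] = q − p. For instance
  ∂[0,4] = [4] − [0].
This gives a 9×15 integer matrix of rank 8; reducing to Smith normal form yields diagonal entries (1,1,1,1,1,1,1,1).

The boundary map ∂_2: C_2 → C_1 acts by ∂[p,q,r] = [q,r] − [p,r] + [p,q]. For instance
  ∂[1,5,8] = [5,8] − [1,8] + [1,5],
  ∂[0,1,8] = [1,8] − [0,8] + [0,1].
As a 15×6 matrix over Z this has rank 6, with invariant factors (1,1,1,1,1,1).

Reading off H_k = ker ∂_k / im ∂_{k+1}:

  H_1: rank ker ∂_1 − rank ∂_2 = (15 − 8) − 6 = 1, and the invariant factors of ∂_2 are all 1, so H_1 = Z.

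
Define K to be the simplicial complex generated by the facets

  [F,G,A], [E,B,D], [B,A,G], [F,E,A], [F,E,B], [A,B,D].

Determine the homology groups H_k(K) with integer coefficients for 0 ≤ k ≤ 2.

K has 6 vertices, 12 edges, 6 triangles.
rank ∂_0 = 0, rank ∂_1 = 5 ⇒ b_0 = 6 − 0 − 5 = 1; all invariant factors of ∂_1 are 1 so no torsion. So H_0 ≅ Z.
rank ∂_1 = 5, rank ∂_2 = 6 ⇒ b_1 = 12 − 5 − 6 = 1; all invariant factors of ∂_2 are 1 so no torsion. So H_1 ≅ Z.
rank ∂_2 = 6, rank ∂_3 = 0 ⇒ b_2 = 6 − 6 − 0 = 0. So H_2 ≅ 0.

H_0 ≅ Z,  H_1 ≅ Z,  H_2 = 0.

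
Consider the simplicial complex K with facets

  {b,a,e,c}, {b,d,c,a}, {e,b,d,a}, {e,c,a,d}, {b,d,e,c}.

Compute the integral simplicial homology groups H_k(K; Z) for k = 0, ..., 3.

K has 5 vertices, 10 edges, 10 triangles, 5 3-simplices.
rank ∂_0 = 0, rank ∂_1 = 4 ⇒ b_0 = 5 − 0 − 4 = 1; all invariant factors of ∂_1 are 1 so no torsion. So H_0 ≅ Z.
rank ∂_1 = 4, rank ∂_2 = 6 ⇒ b_1 = 10 − 4 − 6 = 0; all invariant factors of ∂_2 are 1 so no torsion. So H_1 ≅ 0.
rank ∂_2 = 6, rank ∂_3 = 4 ⇒ b_2 = 10 − 6 − 4 = 0; all invariant factors of ∂_3 are 1 so no torsion. So H_2 ≅ 0.
rank ∂_3 = 4, rank ∂_4 = 0 ⇒ b_3 = 5 − 4 − 0 = 1. So H_3 ≅ Z.

H_0 = Z,  H_1 = 0,  H_2 = 0,  H_3 = Z.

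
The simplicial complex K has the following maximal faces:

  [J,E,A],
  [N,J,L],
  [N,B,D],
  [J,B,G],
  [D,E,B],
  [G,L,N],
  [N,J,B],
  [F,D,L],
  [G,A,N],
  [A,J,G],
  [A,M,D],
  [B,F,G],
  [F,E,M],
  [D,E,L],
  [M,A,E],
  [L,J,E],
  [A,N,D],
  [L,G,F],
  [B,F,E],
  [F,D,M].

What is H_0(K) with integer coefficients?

We work with the vertex ordering A < B < D < E < F < G < J < L < M < N. The simplices of K, each written with vertices in increasing order, are:

  0-simplices (10): A, B, D, E, F, G, J, L, M, N
  1-simplices (30): AD, AE, AG, AJ, AM, AN, BD, BE, BF, BG, BJ, BN, DE, DF, DL, DM, DN, EF, EJ, EL, EM, FG, FL, FM, GJ, GL, GN, JL, JN, LN
  2-simplices (20): ADM, ADN, AEJ, AEM, AGJ, AGN, BDE, BDN, BEF, BFG, BGJ, BJN, DEL, DFL, DFM, EFM, EJL, FGL, GLN, JLN

so the chain groups are C_0 ≅ Z^10, C_1 ≅ Z^30, C_2 ≅ Z^20.

∂_1: C_1 → C_0 is given by ∂[p,q] = [q] − [p].
The 10×30 boundary matrix has rank 9 and Smith normal form diag(1,1,1,1,1,1,1,1,1).

Boundary ∂_2: C_2 → C_1 sends each 2-simplex [p,q,r] to [q,r] − [p,r] + [p,q]. For instance
  ∂AEJ = EJ − AJ + AE,
  ∂EFM = FM − EM + EF.
As a 30×20 matrix over Z this has rank 20, with invariant factors (1,1,1,1,1,1,1,1,1,1,1,1,1,1,1,1,1,1,1,2).

Reading off H_k = ker ∂_k / im ∂_{k+1}:

  H_0: rank C_0 − rank ∂_1 = 10 − 9 = 1, and the invariant factors of ∂_1 are all 1, so H_0 = Z.

H_0 ≅ Z.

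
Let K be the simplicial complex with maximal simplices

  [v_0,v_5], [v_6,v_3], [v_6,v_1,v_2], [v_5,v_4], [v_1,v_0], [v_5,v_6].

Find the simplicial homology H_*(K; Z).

H_0 ≅ Z,  H_1 ≅ Z,  H_2 = 0.

Fix the vertex order v_0 < v_1 < v_2 < v_3 < v_4 < v_5 < v_6 and write every simplex with vertices in increasing order. Then dim K = 2 and the simplices of K are:

  0-simplices (7): [v_0], [v_1], [v_2], [v_3], [v_4], [v_5], [v_6]
  1-simplices (8): [v_0,v_1], [v_0,v_5], [v_1,v_2], [v_1,v_6], [v_2,v_6], [v_3,v_6], [v_4,v_5], [v_5,v_6]
  2-simplices (1): [v_1,v_2,v_6]

so the chain groups are C_0 ≅ Z^7, C_1 ≅ Z^8, C_2 ≅ Z^1.

∂_1: C_1 → C_0 maps an edge to its endpoints' difference, ∂[p,q] = q − p. For instance
  ∂[v_1,v_2] = [v_2] − [v_1].
The 7×8 boundary matrix has rank 6 and Smith normal form diag(1,1,1,1,1,1).

∂_2: C_2 → C_1 maps a triangle to the signed sum of its edges. For instance
  ∂[v_1,v_2,v_6] = [v_2,v_6] − [v_1,v_6] + [v_1,v_2].
This gives a 8×1 integer matrix of rank 1; reducing to Smith normal form yields diagonal entries (1).

From H_k ≅ ker(∂_k) / im(∂_{k+1}) we obtain:

  H_0: rank C_0 − rank ∂_1 = 7 − 6 = 1, and the invariant factors of ∂_1 are all 1, so H_0 ≅ Z.
  H_1: rank ker ∂_1 − rank ∂_2 = (8 − 6) − 1 = 1, and the invariant factors of ∂_2 are all 1, so H_1 ≅ Z.
  H_2: rank ker ∂_2 − rank ∂_3 = (1 − 1) − 0 = 0, and there is no ∂_3, so H_2 ≅ 0.

As a check, the Euler characteristic is 7 − 8 + 1 = 0, which agrees with 1 − 1 + 0 = 0.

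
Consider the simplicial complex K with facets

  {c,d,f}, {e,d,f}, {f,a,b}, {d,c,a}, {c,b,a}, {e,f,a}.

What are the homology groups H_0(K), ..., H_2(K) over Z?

We work with the vertex ordering a < b < c < d < e < f. The simplices of K, each written with vertices in increasing order, are:

  0-simplices (6): a, b, c, d, e, f
  1-simplices (12): ab, ac, ad, ae, af, bc, bf, cd, cf, de, df, ef
  2-simplices (6): abc, abf, acd, aef, cdf, def

Hence C_0 ≅ Z^6, C_1 ≅ Z^12, C_2 ≅ Z^6.

Boundary ∂_1: C_1 → C_0 is given by ∂[p,q] = [q] − [p]. For instance
  ∂bf = f − b.
This gives a 6×12 integer matrix of rank 5; reducing to Smith normal form yields diagonal entries (1,1,1,1,1).

Boundary ∂_2: C_2 → C_1 acts by ∂[p,q,r] = [q,r] − [p,r] + [p,q]. For instance
  ∂acd = cd − ad + ac,
  ∂abc = bc − ac + ab.
The 12×6 boundary matrix has rank 6 and Smith normal form diag(1,1,1,1,1,1).

Computing H_k = (kernel of ∂_k) / (image of ∂_{k+1}):

  H_0: rank C_0 − rank ∂_1 = 6 − 5 = 1, and the invariant factors of ∂_1 are all 1, so H_0 ≅ Z.
  H_1: rank ker ∂_1 − rank ∂_2 = (12 − 5) − 6 = 1, and the invariant factors of ∂_2 are all 1, so H_1 ≅ Z.
  H_2: rank ker ∂_2 − rank ∂_3 = (6 − 6) − 0 = 0, and there is no ∂_3, so H_2 ≅ 0.

As a check, the Euler characteristic is 6 − 12 + 6 = 0, which agrees with 1 − 1 + 0 = 0.
(K is a triangulation of the cylinder S^1 x I.)

H_0 ≅ Z,  H_1 ≅ Z,  H_2 = 0.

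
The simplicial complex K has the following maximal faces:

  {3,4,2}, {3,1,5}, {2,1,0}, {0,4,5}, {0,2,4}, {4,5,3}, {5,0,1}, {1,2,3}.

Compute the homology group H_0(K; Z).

We work with the vertex ordering 0 < 1 < 2 < 3 < 4 < 5. The simplices of K, each written with vertices in increasing order, are:

  0-simplices (6): [0], [1], [2], [3], [4], [5]
  1-simplices (12): [0,1], [0,2], [0,4], [0,5], [1,2], [1,3], [1,5], [2,3], [2,4], [3,4], [3,5], [4,5]
  2-simplices (8): [0,1,2], [0,1,5], [0,2,4], [0,4,5], [1,2,3], [1,3,5], [2,3,4], [3,4,5]

Hence C_0 ≅ Z^6, C_1 ≅ Z^12, C_2 ≅ Z^8.

∂_1: C_1 → C_0 sends each edge [p,q] (with p < q) to q − p. For instance
  ∂[4,5] = [5] − [4].
The resulting 6×12 matrix has rank 5, and its Smith normal form has invariant factors (1,1,1,1,1).

Boundary ∂_2: C_2 → C_1 acts by ∂[p,q,r] = [q,r] − [p,r] + [p,q]. For instance
  ∂[0,1,5] = [1,5] − [0,5] + [0,1],
  ∂[0,2,4] = [2,4] − [0,4] + [0,2].
The 12×8 boundary matrix has rank 7 and Smith normal form diag(1,1,1,1,1,1,1).

Now H_k = ker ∂_k / im ∂_{k+1}, so:

  H_0: rank C_0 − rank ∂_1 = 6 − 5 = 1, and the invariant factors of ∂_1 are all 1, so H_0 ≅ Z.

H_0 ≅ Z.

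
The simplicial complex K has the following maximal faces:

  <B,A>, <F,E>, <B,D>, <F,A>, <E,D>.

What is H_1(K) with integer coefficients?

We work with the vertex ordering A < B < D < E < F. The simplices of K, each written with vertices in increasing order, are:

  0-simplices (5): A, B, D, E, F
  1-simplices (5): AB, AF, BD, DE, EF

Hence C_0 ≅ Z^5, C_1 ≅ Z^5.

∂_1: C_1 → C_0 sends each edge [p,q] (with p < q) to q − p.
As a 5×5 matrix over Z this has rank 4, with invariant factors (1,1,1,1).

Reading off H_k = ker ∂_k / im ∂_{k+1}:

  H_1: rank ker ∂_1 − rank ∂_2 = (5 − 4) − 0 = 1, and there is no ∂_2, so H_1 = Z.

H_1 ≅ Z.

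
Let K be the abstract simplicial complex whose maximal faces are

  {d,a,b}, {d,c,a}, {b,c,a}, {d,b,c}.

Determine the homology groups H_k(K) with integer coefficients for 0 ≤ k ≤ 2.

H_0 = Z,  H_1 = 0,  H_2 = Z.

Fix the vertex order a < b < c < d and write every simplex with vertices in increasing order. Then dim K = 2 and the simplices of K are:

  0-simplices (4): a, b, c, d
  1-simplices (6): ab, ac, ad, bc, bd, cd
  2-simplices (4): abc, abd, acd, bcd

giving chain groups C_0 ≅ Z^4, C_1 ≅ Z^6, C_2 ≅ Z^4.

∂_1: C_1 → C_0 sends each edge [p,q] (with p < q) to q − p. For instance
  ∂bc = c − b.
The resulting 4×6 matrix has rank 3, and its Smith normal form has invariant factors (1,1,1).

Boundary ∂_2: C_2 → C_1 acts by ∂[p,q,r] = [q,r] − [p,r] + [p,q]. For instance
  ∂abc = bc − ac + ab,
  ∂bcd = cd − bd + bc.
This gives a 6×4 integer matrix of rank 3; reducing to Smith normal form yields diagonal entries (1,1,1).

Now H_k = ker ∂_k / im ∂_{k+1}, so:

  H_0: rank C_0 − rank ∂_1 = 4 − 3 = 1, and the invariant factors of ∂_1 are all 1, so H_0 ≅ Z.
  H_1: rank ker ∂_1 − rank ∂_2 = (6 − 3) − 3 = 0, and the invariant factors of ∂_2 are all 1, so H_1 ≅ 0.
  H_2: rank ker ∂_2 − rank ∂_3 = (4 − 3) − 0 = 1, and there is no ∂_3, so H_2 ≅ Z.

(K is a triangulation of the 2-sphere S^2.)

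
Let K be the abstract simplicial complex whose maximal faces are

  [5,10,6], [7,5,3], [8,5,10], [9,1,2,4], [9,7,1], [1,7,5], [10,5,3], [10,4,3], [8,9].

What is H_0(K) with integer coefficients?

We work with the vertex ordering 1 < 2 < 3 < 4 < 5 < 6 < 7 < 8 < 9 < 10. The simplices of K, each written with vertices in increasing order, are:

  0-simplices (10): [1], [2], [3], [4], [5], [6], [7], [8], [9], [10]
  1-simplices (21): [1,2], [1,4], [1,5], [1,7], [1,9], [2,4], [2,9], [3,4], [3,5], [3,7], [3,10], [4,9], [4,10], [5,6], [5,7], [5,8], [5,10], [6,10], [7,9], [8,9], [8,10]
  2-simplices (11): [1,2,4], [1,2,9], [1,4,9], [1,5,7], [1,7,9], [2,4,9], [3,4,10], [3,5,7], [3,5,10], [5,6,10], [5,8,10]
  3-simplices (1): [1,2,4,9]

giving chain groups C_0 ≅ Z^10, C_1 ≅ Z^21, C_2 ≅ Z^11, C_3 ≅ Z^1.

The boundary map ∂_1: C_1 → C_0 is given by ∂[p,q] = [q] − [p]. For instance
  ∂[5,8] = [8] − [5].
As a 10×21 matrix over Z this has rank 9, with invariant factors (1,1,1,1,1,1,1,1,1).

Boundary ∂_2: C_2 → C_1 maps a triangle to the signed sum of its edges. For instance
  ∂[5,8,10] = [8,10] − [5,10] + [5,8],
  ∂[1,2,9] = [2,9] − [1,9] + [1,2].
As a 21×11 matrix over Z this has rank 10, with invariant factors (1,1,1,1,1,1,1,1,1,1).

The boundary map ∂_3: C_3 → C_2 sends each 3-simplex σ to the alternating sum Σ_i (−1)^i (σ with its i-th vertex removed). For instance
  ∂[1,2,4,9] = [2,4,9] − [1,4,9] + [1,2,9] − [1,2,4].
The resulting 11×1 matrix has rank 1, and its Smith normal form has invariant factors (1).

Computing H_k = (kernel of ∂_k) / (image of ∂_{k+1}):

  H_0: rank C_0 − rank ∂_1 = 10 − 9 = 1, and the invariant factors of ∂_1 are all 1, so H_0 ≅ Z.

H_0 = Z.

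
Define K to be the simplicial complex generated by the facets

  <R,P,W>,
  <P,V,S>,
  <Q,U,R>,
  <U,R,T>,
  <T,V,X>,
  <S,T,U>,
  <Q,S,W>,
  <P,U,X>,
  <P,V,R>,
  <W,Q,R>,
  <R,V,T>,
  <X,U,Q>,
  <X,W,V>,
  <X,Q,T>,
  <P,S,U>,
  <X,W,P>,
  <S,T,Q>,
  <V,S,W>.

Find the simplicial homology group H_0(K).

H_0 = Z.

K has 9 vertices, 27 edges, 18 triangles.
rank ∂_0 = 0, rank ∂_1 = 8 ⇒ b_0 = 9 − 0 − 8 = 1; all invariant factors of ∂_1 are 1 so no torsion. So H_0 = Z.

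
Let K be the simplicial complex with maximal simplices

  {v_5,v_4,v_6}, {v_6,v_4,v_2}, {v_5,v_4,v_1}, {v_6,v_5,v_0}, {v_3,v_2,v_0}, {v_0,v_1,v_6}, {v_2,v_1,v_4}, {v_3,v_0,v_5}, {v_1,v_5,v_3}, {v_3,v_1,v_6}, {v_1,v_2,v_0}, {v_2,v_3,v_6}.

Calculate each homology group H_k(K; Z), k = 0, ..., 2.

Take the total order v_0 < v_1 < v_2 < v_3 < v_4 < v_5 < v_6 on the vertex set. Then K (dimension 2) consists of the simplices:

  0-simplices (7): [v_0], [v_1], [v_2], [v_3], [v_4], [v_5], [v_6]
  1-simplices (18): (18 of them)
  2-simplices (12): (12 of them)

giving chain groups C_0 ≅ Z^7, C_1 ≅ Z^18, C_2 ≅ Z^12.

∂_1: C_1 → C_0 is given by ∂[p,q] = [q] − [p]. For instance
  ∂[v_4,v_5] = [v_5] − [v_4].
The resulting 7×18 matrix has rank 6, and its Smith normal form has invariant factors (1,1,1,1,1,1).

∂_2: C_2 → C_1 acts by ∂[p,q,r] = [q,r] − [p,r] + [p,q]. For instance
  ∂[v_2,v_3,v_6] = [v_3,v_6] − [v_2,v_6] + [v_2,v_3],
  ∂[v_4,v_5,v_6] = [v_5,v_6] − [v_4,v_6] + [v_4,v_5].
As a 18×12 matrix over Z this has rank 12, with invariant factors (1,1,1,1,1,1,1,1,1,1,1,2).

Computing H_k = (kernel of ∂_k) / (image of ∂_{k+1}):

  H_0: rank C_0 − rank ∂_1 = 7 − 6 = 1, and the invariant factors of ∂_1 are all 1, so H_0 ≅ Z.
  H_1: rank ker ∂_1 − rank ∂_2 = (18 − 6) − 12 = 0, and ∂_2 has invariant factor 2 > 1, so H_1 ≅ Z/2.
  H_2: rank ker ∂_2 − rank ∂_3 = (12 − 12) − 0 = 0, and there is no ∂_3, so H_2 ≅ 0.

(K is a triangulation of the real projective plane RP^2.)

H_0 = Z,  H_1 = Z/2,  H_2 = 0.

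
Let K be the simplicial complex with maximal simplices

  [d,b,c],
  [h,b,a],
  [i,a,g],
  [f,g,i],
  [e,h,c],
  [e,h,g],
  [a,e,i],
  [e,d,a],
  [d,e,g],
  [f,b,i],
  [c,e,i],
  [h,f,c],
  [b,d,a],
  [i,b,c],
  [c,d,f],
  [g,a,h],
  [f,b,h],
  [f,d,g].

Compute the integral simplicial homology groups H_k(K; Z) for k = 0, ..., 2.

H_0 ≅ Z,  H_1 ≅ Z ⊕ Z/2,  H_2 = 0.

We work with the vertex ordering a < b < c < d < e < f < g < h < i. The simplices of K, each written with vertices in increasing order, are:

  0-simplices (9): a, b, c, d, e, f, g, h, i
  1-simplices (27): ab, ad, ae, ag, ah, ai, bc, bd, bf, bh, bi, cd, ce, cf, ch, ci, de, df, dg, eg, eh, ei, fg, fh, fi, gh, gi
  2-simplices (18): abd, abh, ade, aei, agh, agi, bcd, bci, bfh, bfi, cdf, ceh, cei, cfh, deg, dfg, egh, fgi

so the chain groups are C_0 ≅ Z^9, C_1 ≅ Z^27, C_2 ≅ Z^18.

The boundary map ∂_1: C_1 → C_0 is given by ∂[p,q] = [q] − [p]. For instance
  ∂bi = i − b.
The resulting 9×27 matrix has rank 8, and its Smith normal form has invariant factors (1,1,1,1,1,1,1,1).

∂_2: C_2 → C_1 acts by ∂[p,q,r] = [q,r] − [p,r] + [p,q]. For instance
  ∂cei = ei − ci + ce,
  ∂egh = gh − eh + eg.
As a 27×18 matrix over Z this has rank 18, with invariant factors (1,1,1,1,1,1,1,1,1,1,1,1,1,1,1,1,1,2).

Computing H_k = (kernel of ∂_k) / (image of ∂_{k+1}):

  H_0: rank C_0 − rank ∂_1 = 9 − 8 = 1, and the invariant factors of ∂_1 are all 1, so H_0 ≅ Z.
  H_1: rank ker ∂_1 − rank ∂_2 = (27 − 8) − 18 = 1, and ∂_2 has invariant factor 2 > 1, so H_1 ≅ Z ⊕ Z/2.
  H_2: rank ker ∂_2 − rank ∂_3 = (18 − 18) − 0 = 0, and there is no ∂_3, so H_2 ≅ 0.

As a check, the Euler characteristic is 9 − 27 + 18 = 0, which agrees with 1 − 1 + 0 = 0.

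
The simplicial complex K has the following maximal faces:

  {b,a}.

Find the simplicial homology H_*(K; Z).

H_0 ≅ Z,  H_1 = 0.

K has 2 vertices, 1 edge.
rank ∂_0 = 0, rank ∂_1 = 1 ⇒ b_0 = 2 − 0 − 1 = 1; all invariant factors of ∂_1 are 1 so no torsion. So H_0 = Z.
rank ∂_1 = 1, rank ∂_2 = 0 ⇒ b_1 = 1 − 1 − 0 = 0. So H_1 = 0.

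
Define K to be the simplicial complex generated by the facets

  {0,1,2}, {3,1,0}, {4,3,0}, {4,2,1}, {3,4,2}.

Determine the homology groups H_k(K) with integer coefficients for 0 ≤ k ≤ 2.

Order the vertices as 0 < 1 < 2 < 3 < 4. Listing each simplex with vertices in this order, K has dimension 2 with simplices:

  0-simplices (5): [0], [1], [2], [3], [4]
  1-simplices (10): [0,1], [0,2], [0,3], [0,4], [1,2], [1,3], [1,4], [2,3], [2,4], [3,4]
  2-simplices (5): [0,1,2], [0,1,3], [0,3,4], [1,2,4], [2,3,4]

giving chain groups C_0 ≅ Z^5, C_1 ≅ Z^10, C_2 ≅ Z^5.

∂_1: C_1 → C_0 is given by ∂[p,q] = [q] − [p]. For instance
  ∂[0,3] = [3] − [0].
As a 5×10 matrix over Z this has rank 4, with invariant factors (1,1,1,1).

Boundary ∂_2: C_2 → C_1 sends each 2-simplex [p,q,r] to [q,r] − [p,r] + [p,q]. For instance
  ∂[0,1,3] = [1,3] − [0,3] + [0,1],
  ∂[0,3,4] = [3,4] − [0,4] + [0,3].
As a 10×5 matrix over Z this has rank 5, with invariant factors (1,1,1,1,1).

Computing H_k = (kernel of ∂_k) / (image of ∂_{k+1}):

  H_0: rank C_0 − rank ∂_1 = 5 − 4 = 1, and the invariant factors of ∂_1 are all 1, so H_0 = Z.
  H_1: rank ker ∂_1 − rank ∂_2 = (10 − 4) − 5 = 1, and the invariant factors of ∂_2 are all 1, so H_1 = Z.
  H_2: rank ker ∂_2 − rank ∂_3 = (5 − 5) − 0 = 0, and there is no ∂_3, so H_2 = 0.

As a check, the Euler characteristic is 5 − 10 + 5 = 0, which agrees with 1 − 1 + 0 = 0.
(K is a triangulation of the Möbius band.)

H_0 ≅ Z,  H_1 ≅ Z,  H_2 = 0.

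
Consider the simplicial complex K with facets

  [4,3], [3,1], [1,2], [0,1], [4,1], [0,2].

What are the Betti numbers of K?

Take the total order 0 < 1 < 2 < 3 < 4 on the vertex set. Then K (dimension 1) consists of the simplices:

  0-simplices (5): [0], [1], [2], [3], [4]
  1-simplices (6): [0,1], [0,2], [1,2], [1,3], [1,4], [3,4]

giving chain groups C_0 ≅ Z^5, C_1 ≅ Z^6.

Boundary ∂_1: C_1 → C_0 maps an edge to its endpoints' difference, ∂[p,q] = q − p. For instance
  ∂[1,3] = [3] − [1].
As a 5×6 matrix over Z this has rank 4, with invariant factors (1,1,1,1).

Computing H_k = (kernel of ∂_k) / (image of ∂_{k+1}):

  H_0: rank C_0 − rank ∂_1 = 5 − 4 = 1, and the invariant factors of ∂_1 are all 1, so H_0 = Z.
  H_1: rank ker ∂_1 − rank ∂_2 = (6 − 4) − 0 = 2, and there is no ∂_2, so H_1 = Z^2.

As a check, the Euler characteristic is 5 − 6 = -1, which agrees with 1 − 2 = -1.

Hence the Betti numbers are b_0 = 1, b_1 = 2.

b_0 = 1, b_1 = 2.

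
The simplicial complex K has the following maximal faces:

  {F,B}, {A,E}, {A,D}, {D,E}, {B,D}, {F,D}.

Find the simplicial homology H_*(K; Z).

H_0 ≅ Z,  H_1 ≅ Z^2.

Take the total order A < B < D < E < F on the vertex set. Then K (dimension 1) consists of the simplices:

  0-simplices (5): A, B, D, E, F
  1-simplices (6): AD, AE, BD, BF, DE, DF

Hence C_0 ≅ Z^5, C_1 ≅ Z^6.

Boundary ∂_1: C_1 → C_0 is given by ∂[p,q] = [q] − [p]. For instance
  ∂BF = F − B.
The 5×6 boundary matrix has rank 4 and Smith normal form diag(1,1,1,1).

Computing H_k = (kernel of ∂_k) / (image of ∂_{k+1}):

  H_0: rank C_0 − rank ∂_1 = 5 − 4 = 1, and the invariant factors of ∂_1 are all 1, so H_0 ≅ Z.
  H_1: rank ker ∂_1 − rank ∂_2 = (6 − 4) − 0 = 2, and there is no ∂_2, so H_1 ≅ Z^2.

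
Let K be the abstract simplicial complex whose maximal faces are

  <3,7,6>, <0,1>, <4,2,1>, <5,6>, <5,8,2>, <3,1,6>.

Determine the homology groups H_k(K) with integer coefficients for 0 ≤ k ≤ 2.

H_0 ≅ Z,  H_1 ≅ Z,  H_2 = 0.

Fix the vertex order 0 < 1 < 2 < 3 < 4 < 5 < 6 < 7 < 8 and write every simplex with vertices in increasing order. Then dim K = 2 and the simplices of K are:

  0-simplices (9): [0], [1], [2], [3], [4], [5], [6], [7], [8]
  1-simplices (13): [0,1], [1,2], [1,3], [1,4], [1,6], [2,4], [2,5], [2,8], [3,6], [3,7], [5,6], [5,8], [6,7]
  2-simplices (4): [1,2,4], [1,3,6], [2,5,8], [3,6,7]

Hence C_0 ≅ Z^9, C_1 ≅ Z^13, C_2 ≅ Z^4.

Boundary ∂_1: C_1 → C_0 maps an edge to its endpoints' difference, ∂[p,q] = q − p.
The resulting 9×13 matrix has rank 8, and its Smith normal form has invariant factors (1,1,1,1,1,1,1,1).

The boundary map ∂_2: C_2 → C_1 acts by ∂[p,q,r] = [q,r] − [p,r] + [p,q]. For instance
  ∂[3,6,7] = [6,7] − [3,7] + [3,6],
  ∂[1,3,6] = [3,6] − [1,6] + [1,3].
The resulting 13×4 matrix has rank 4, and its Smith normal form has invariant factors (1,1,1,1).

Computing H_k = (kernel of ∂_k) / (image of ∂_{k+1}):

  H_0: rank C_0 − rank ∂_1 = 9 − 8 = 1, and the invariant factors of ∂_1 are all 1, so H_0 ≅ Z.
  H_1: rank ker ∂_1 − rank ∂_2 = (13 − 8) − 4 = 1, and the invariant factors of ∂_2 are all 1, so H_1 ≅ Z.
  H_2: rank ker ∂_2 − rank ∂_3 = (4 − 4) − 0 = 0, and there is no ∂_3, so H_2 ≅ 0.

As a check, the Euler characteristic is 9 − 13 + 4 = 0, which agrees with 1 − 1 + 0 = 0.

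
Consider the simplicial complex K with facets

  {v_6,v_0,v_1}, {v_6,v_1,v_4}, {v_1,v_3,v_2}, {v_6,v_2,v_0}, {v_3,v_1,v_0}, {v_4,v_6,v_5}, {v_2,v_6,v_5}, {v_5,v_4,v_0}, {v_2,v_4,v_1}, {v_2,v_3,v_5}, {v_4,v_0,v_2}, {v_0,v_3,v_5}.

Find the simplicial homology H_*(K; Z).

H_0 = Z,  H_1 = Z/2Z,  H_2 = 0.

Fix the vertex order v_0 < v_1 < v_2 < v_3 < v_4 < v_5 < v_6 and write every simplex with vertices in increasing order. Then dim K = 2 and the simplices of K are:

  0-simplices (7): [v_0], [v_1], [v_2], [v_3], [v_4], [v_5], [v_6]
  1-simplices (18): (18 of them)
  2-simplices (12): (12 of them)

giving chain groups C_0 ≅ Z^7, C_1 ≅ Z^18, C_2 ≅ Z^12.

Boundary ∂_1: C_1 → C_0 sends each edge [p,q] (with p < q) to q − p. For instance
  ∂[v_2,v_4] = [v_4] − [v_2].
The 7×18 boundary matrix has rank 6 and Smith normal form diag(1,1,1,1,1,1).

The boundary map ∂_2: C_2 → C_1 sends each 2-simplex [p,q,r] to [q,r] − [p,r] + [p,q]. For instance
  ∂[v_1,v_4,v_6] = [v_4,v_6] − [v_1,v_6] + [v_1,v_4],
  ∂[v_0,v_3,v_5] = [v_3,v_5] − [v_0,v_5] + [v_0,v_3].
The 18×12 boundary matrix has rank 12 and Smith normal form diag(1,1,1,1,1,1,1,1,1,1,1,2).

Computing H_k = (kernel of ∂_k) / (image of ∂_{k+1}):

  H_0: rank C_0 − rank ∂_1 = 7 − 6 = 1, and the invariant factors of ∂_1 are all 1, so H_0 = Z.
  H_1: rank ker ∂_1 − rank ∂_2 = (18 − 6) − 12 = 0, and ∂_2 has invariant factor 2 > 1, so H_1 = Z/2Z.
  H_2: rank ker ∂_2 − rank ∂_3 = (12 − 12) − 0 = 0, and there is no ∂_3, so H_2 = 0.

As a check, the Euler characteristic is 7 − 18 + 12 = 1, which agrees with 1 − 0 + 0 = 1.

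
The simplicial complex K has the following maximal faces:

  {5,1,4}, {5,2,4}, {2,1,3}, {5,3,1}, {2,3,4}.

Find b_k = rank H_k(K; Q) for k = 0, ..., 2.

Fix the vertex order 1 < 2 < 3 < 4 < 5 and write every simplex with vertices in increasing order. Then dim K = 2 and the simplices of K are:

  0-simplices (5): [1], [2], [3], [4], [5]
  1-simplices (10): [1,2], [1,3], [1,4], [1,5], [2,3], [2,4], [2,5], [3,4], [3,5], [4,5]
  2-simplices (5): [1,2,3], [1,3,5], [1,4,5], [2,3,4], [2,4,5]

so the chain groups are C_0 ≅ Z^5, C_1 ≅ Z^10, C_2 ≅ Z^5.

The boundary map ∂_1: C_1 → C_0 maps an edge to its endpoints' difference, ∂[p,q] = q − p. For instance
  ∂[3,5] = [5] − [3].
As a 5×10 matrix over Z this has rank 4, with invariant factors (1,1,1,1).

The boundary map ∂_2: C_2 → C_1 acts by ∂[p,q,r] = [q,r] − [p,r] + [p,q]. For instance
  ∂[2,4,5] = [4,5] − [2,5] + [2,4],
  ∂[1,4,5] = [4,5] − [1,5] + [1,4].
The 10×5 boundary matrix has rank 5 and Smith normal form diag(1,1,1,1,1).

From H_k ≅ ker(∂_k) / im(∂_{k+1}) we obtain:

  H_0: rank C_0 − rank ∂_1 = 5 − 4 = 1, and the invariant factors of ∂_1 are all 1, so H_0 = Z.
  H_1: rank ker ∂_1 − rank ∂_2 = (10 − 4) − 5 = 1, and the invariant factors of ∂_2 are all 1, so H_1 = Z.
  H_2: rank ker ∂_2 − rank ∂_3 = (5 − 5) − 0 = 0, and there is no ∂_3, so H_2 = 0.

As a check, the Euler characteristic is 5 − 10 + 5 = 0, which agrees with 1 − 1 + 0 = 0.
(K is a triangulation of the Möbius band.)

Hence the Betti numbers are b_0 = 1, b_1 = 1, b_2 = 0.

b_0 = 1, b_1 = 1, b_2 = 0.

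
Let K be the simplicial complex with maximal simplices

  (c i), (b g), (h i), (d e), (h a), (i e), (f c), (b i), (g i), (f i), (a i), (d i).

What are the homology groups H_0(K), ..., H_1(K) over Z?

Fix the vertex order a < b < c < d < e < f < g < h < i and write every simplex with vertices in increasing order. Then dim K = 1 and the simplices of K are:

  0-simplices (9): a, b, c, d, e, f, g, h, i
  1-simplices (12): ah, ai, bg, bi, cf, ci, de, di, ei, fi, gi, hi

so the chain groups are C_0 ≅ Z^9, C_1 ≅ Z^12.

∂_1: C_1 → C_0 is given by ∂[p,q] = [q] − [p].
The 9×12 boundary matrix has rank 8 and Smith normal form diag(1,1,1,1,1,1,1,1).

Computing H_k = (kernel of ∂_k) / (image of ∂_{k+1}):

  H_0: rank C_0 − rank ∂_1 = 9 − 8 = 1, and the invariant factors of ∂_1 are all 1, so H_0 = Z.
  H_1: rank ker ∂_1 − rank ∂_2 = (12 − 8) − 0 = 4, and there is no ∂_2, so H_1 = Z^4.

H_0 ≅ Z,  H_1 ≅ Z^4.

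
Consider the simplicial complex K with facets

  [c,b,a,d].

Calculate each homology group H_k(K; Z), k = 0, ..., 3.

H_0 = Z,  H_1 = 0,  H_2 = 0,  H_3 = 0.

We work with the vertex ordering a < b < c < d. The simplices of K, each written with vertices in increasing order, are:

  0-simplices (4): a, b, c, d
  1-simplices (6): ab, ac, ad, bc, bd, cd
  2-simplices (4): abc, abd, acd, bcd
  3-simplices (1): abcd

giving chain groups C_0 ≅ Z^4, C_1 ≅ Z^6, C_2 ≅ Z^4, C_3 ≅ Z^1.

∂_1: C_1 → C_0 maps an edge to its endpoints' difference, ∂[p,q] = q − p. For instance
  ∂cd = d − c.
The resulting 4×6 matrix has rank 3, and its Smith normal form has invariant factors (1,1,1).

Boundary ∂_2: C_2 → C_1 maps a triangle to the signed sum of its edges. For instance
  ∂bcd = cd − bd + bc,
  ∂abc = bc − ac + ab.
The 6×4 boundary matrix has rank 3 and Smith normal form diag(1,1,1).

The boundary map ∂_3: C_3 → C_2 sends each 3-simplex σ to the alternating sum Σ_i (−1)^i (σ with its i-th vertex removed). For instance
  ∂abcd = bcd − acd + abd − abc.
The resulting 4×1 matrix has rank 1, and its Smith normal form has invariant factors (1).

From H_k ≅ ker(∂_k) / im(∂_{k+1}) we obtain:

  H_0: rank C_0 − rank ∂_1 = 4 − 3 = 1, and the invariant factors of ∂_1 are all 1, so H_0 = Z.
  H_1: rank ker ∂_1 − rank ∂_2 = (6 − 3) − 3 = 0, and the invariant factors of ∂_2 are all 1, so H_1 = 0.
  H_2: rank ker ∂_2 − rank ∂_3 = (4 − 3) − 1 = 0, and the invariant factors of ∂_3 are all 1, so H_2 = 0.
  H_3: rank ker ∂_3 − rank ∂_4 = (1 − 1) − 0 = 0, and there is no ∂_4, so H_3 = 0.

(K is a triangulation of the 3-simplex.)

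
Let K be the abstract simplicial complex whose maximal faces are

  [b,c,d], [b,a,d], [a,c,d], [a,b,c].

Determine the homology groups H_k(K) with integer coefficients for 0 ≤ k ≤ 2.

K has 4 vertices, 6 edges, 4 triangles.
rank ∂_0 = 0, rank ∂_1 = 3 ⇒ b_0 = 4 − 0 − 3 = 1; all invariant factors of ∂_1 are 1 so no torsion. So H_0 ≅ Z.
rank ∂_1 = 3, rank ∂_2 = 3 ⇒ b_1 = 6 − 3 − 3 = 0; all invariant factors of ∂_2 are 1 so no torsion. So H_1 ≅ 0.
rank ∂_2 = 3, rank ∂_3 = 0 ⇒ b_2 = 4 − 3 − 0 = 1. So H_2 ≅ Z.

H_0 ≅ Z,  H_1 = 0,  H_2 ≅ Z.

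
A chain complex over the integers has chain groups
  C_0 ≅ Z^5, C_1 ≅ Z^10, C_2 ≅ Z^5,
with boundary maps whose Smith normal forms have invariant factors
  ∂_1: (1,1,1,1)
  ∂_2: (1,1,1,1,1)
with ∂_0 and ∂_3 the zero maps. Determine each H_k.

H_0 = Z,  H_1 = Z,  H_2 = 0.

H_0: b_0 = 5 − 0 − 4 = 1; torsion from ∂_1 factors > 1: none. So H_0 = Z.
H_1: b_1 = 10 − 4 − 5 = 1; torsion from ∂_2 factors > 1: none. So H_1 = Z.
H_2: b_2 = 5 − 5 − 0 = 0; torsion from ∂_3 factors > 1: none. So H_2 = 0.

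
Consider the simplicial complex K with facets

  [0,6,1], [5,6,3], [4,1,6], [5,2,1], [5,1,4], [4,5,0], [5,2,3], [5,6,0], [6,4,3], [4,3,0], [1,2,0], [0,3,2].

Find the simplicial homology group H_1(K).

Order the vertices as 0 < 1 < 2 < 3 < 4 < 5 < 6. Listing each simplex with vertices in this order, K has dimension 2 with simplices:

  0-simplices (7): [0], [1], [2], [3], [4], [5], [6]
  1-simplices (18): [0,1], [0,2], [0,3], [0,4], [0,5], [0,6], [1,2], [1,4], [1,5], [1,6], [2,3], [2,5], [3,4], [3,5], [3,6], [4,5], [4,6], [5,6]
  2-simplices (12): [0,1,2], [0,1,6], [0,2,3], [0,3,4], [0,4,5], [0,5,6], [1,2,5], [1,4,5], [1,4,6], [2,3,5], [3,4,6], [3,5,6]

giving chain groups C_0 ≅ Z^7, C_1 ≅ Z^18, C_2 ≅ Z^12.

The boundary map ∂_1: C_1 → C_0 is given by ∂[p,q] = [q] − [p].
As a 7×18 matrix over Z this has rank 6, with invariant factors (1,1,1,1,1,1).

∂_2: C_2 → C_1 maps a triangle to the signed sum of its edges. For instance
  ∂[0,3,4] = [3,4] − [0,4] + [0,3],
  ∂[1,4,6] = [4,6] − [1,6] + [1,4].
As a 18×12 matrix over Z this has rank 12, with invariant factors (1,1,1,1,1,1,1,1,1,1,1,2).

Reading off H_k = ker ∂_k / im ∂_{k+1}:

  H_1: rank ker ∂_1 − rank ∂_2 = (18 − 6) − 12 = 0, and ∂_2 has invariant factor 2 > 1, so H_1 ≅ Z_2.

(K is a triangulation of the real projective plane RP^2.)

H_1 ≅ Z_2.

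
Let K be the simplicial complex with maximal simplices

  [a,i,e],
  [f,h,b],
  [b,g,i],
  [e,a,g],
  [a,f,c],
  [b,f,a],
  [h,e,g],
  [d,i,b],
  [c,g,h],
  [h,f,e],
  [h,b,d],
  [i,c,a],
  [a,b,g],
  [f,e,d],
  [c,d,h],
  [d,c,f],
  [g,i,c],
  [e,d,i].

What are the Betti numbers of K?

Fix the vertex order a < b < c < d < e < f < g < h < i and write every simplex with vertices in increasing order. Then dim K = 2 and the simplices of K are:

  0-simplices (9): a, b, c, d, e, f, g, h, i
  1-simplices (27): ab, ac, ae, af, ag, ai, bd, bf, bg, bh, bi, cd, cf, cg, ch, ci, de, df, dh, di, ef, eg, eh, ei, fh, gh, gi
  2-simplices (18): abf, abg, acf, aci, aeg, aei, bdh, bdi, bfh, bgi, cdf, cdh, cgh, cgi, def, dei, efh, egh

so the chain groups are C_0 ≅ Z^9, C_1 ≅ Z^27, C_2 ≅ Z^18.

Boundary ∂_1: C_1 → C_0 maps an edge to its endpoints' difference, ∂[p,q] = q − p. For instance
  ∂dh = h − d.
The resulting 9×27 matrix has rank 8, and its Smith normal form has invariant factors (1,1,1,1,1,1,1,1).

∂_2: C_2 → C_1 maps a triangle to the signed sum of its edges. For instance
  ∂bfh = fh − bh + bf,
  ∂egh = gh − eh + eg.
As a 27×18 matrix over Z this has rank 18, with invariant factors (1,1,1,1,1,1,1,1,1,1,1,1,1,1,1,1,1,2).

Reading off H_k = ker ∂_k / im ∂_{k+1}:

  H_0: rank C_0 − rank ∂_1 = 9 − 8 = 1, and the invariant factors of ∂_1 are all 1, so H_0 ≅ Z.
  H_1: rank ker ∂_1 − rank ∂_2 = (27 − 8) − 18 = 1, and ∂_2 has invariant factor 2 > 1, so H_1 ≅ Z ⊕ Z_2.
  H_2: rank ker ∂_2 − rank ∂_3 = (18 − 18) − 0 = 0, and there is no ∂_3, so H_2 ≅ 0.

(K is a triangulation of the Klein bottle.)

Hence the Betti numbers are b_0 = 1, b_1 = 1, b_2 = 0.

b_0 = 1, b_1 = 1, b_2 = 0.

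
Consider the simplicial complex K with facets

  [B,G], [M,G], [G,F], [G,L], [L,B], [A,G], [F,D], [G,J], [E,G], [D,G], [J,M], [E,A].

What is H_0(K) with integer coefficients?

H_0 ≅ Z.

Order the vertices as A < B < D < E < F < G < J < L < M. Listing each simplex with vertices in this order, K has dimension 1 with simplices:

  0-simplices (9): A, B, D, E, F, G, J, L, M
  1-simplices (12): AE, AG, BG, BL, DF, DG, EG, FG, GJ, GL, GM, JM

giving chain groups C_0 ≅ Z^9, C_1 ≅ Z^12.

Boundary ∂_1: C_1 → C_0 is given by ∂[p,q] = [q] − [p].
As a 9×12 matrix over Z this has rank 8, with invariant factors (1,1,1,1,1,1,1,1).

Computing H_k = (kernel of ∂_k) / (image of ∂_{k+1}):

  H_0: rank C_0 − rank ∂_1 = 9 − 8 = 1, and the invariant factors of ∂_1 are all 1, so H_0 = Z.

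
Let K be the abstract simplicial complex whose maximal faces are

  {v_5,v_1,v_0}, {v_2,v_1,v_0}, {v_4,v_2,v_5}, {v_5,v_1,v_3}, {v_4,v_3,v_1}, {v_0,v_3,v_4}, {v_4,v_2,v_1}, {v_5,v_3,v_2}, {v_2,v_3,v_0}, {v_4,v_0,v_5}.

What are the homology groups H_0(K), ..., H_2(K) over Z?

H_0 ≅ Z,  H_1 ≅ Z/2,  H_2 = 0.

Order the vertices as v_0 < v_1 < v_2 < v_3 < v_4 < v_5. Listing each simplex with vertices in this order, K has dimension 2 with simplices:

  0-simplices (6): [v_0], [v_1], [v_2], [v_3], [v_4], [v_5]
  1-simplices (15): (15 of them)
  2-simplices (10): [v_0,v_1,v_2], [v_0,v_1,v_5], [v_0,v_2,v_3], [v_0,v_3,v_4], [v_0,v_4,v_5], [v_1,v_2,v_4], [v_1,v_3,v_4], [v_1,v_3,v_5], [v_2,v_3,v_5], [v_2,v_4,v_5]

so the chain groups are C_0 ≅ Z^6, C_1 ≅ Z^15, C_2 ≅ Z^10.

The boundary map ∂_1: C_1 → C_0 maps an edge to its endpoints' difference, ∂[p,q] = q − p. For instance
  ∂[v_2,v_5] = [v_5] − [v_2].
As a 6×15 matrix over Z this has rank 5, with invariant factors (1,1,1,1,1).

∂_2: C_2 → C_1 sends each 2-simplex [p,q,r] to [q,r] − [p,r] + [p,q]. For instance
  ∂[v_1,v_3,v_4] = [v_3,v_4] − [v_1,v_4] + [v_1,v_3],
  ∂[v_0,v_1,v_2] = [v_1,v_2] − [v_0,v_2] + [v_0,v_1].
The resulting 15×10 matrix has rank 10, and its Smith normal form has invariant factors (1,1,1,1,1,1,1,1,1,2).

Computing H_k = (kernel of ∂_k) / (image of ∂_{k+1}):

  H_0: rank C_0 − rank ∂_1 = 6 − 5 = 1, and the invariant factors of ∂_1 are all 1, so H_0 ≅ Z.
  H_1: rank ker ∂_1 − rank ∂_2 = (15 − 5) − 10 = 0, and ∂_2 has invariant factor 2 > 1, so H_1 ≅ Z/2.
  H_2: rank ker ∂_2 − rank ∂_3 = (10 − 10) − 0 = 0, and there is no ∂_3, so H_2 ≅ 0.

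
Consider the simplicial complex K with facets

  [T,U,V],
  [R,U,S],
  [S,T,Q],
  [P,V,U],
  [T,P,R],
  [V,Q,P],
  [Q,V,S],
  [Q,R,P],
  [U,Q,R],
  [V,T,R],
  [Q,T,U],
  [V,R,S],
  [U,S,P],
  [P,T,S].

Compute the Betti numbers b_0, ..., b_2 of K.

b_0 = 1, b_1 = 2, b_2 = 1.

Fix the vertex order P < Q < R < S < T < U < V and write every simplex with vertices in increasing order. Then dim K = 2 and the simplices of K are:

  0-simplices (7): P, Q, R, S, T, U, V
  1-simplices (21): PQ, PR, PS, PT, PU, PV, QR, QS, QT, QU, QV, RS, RT, RU, RV, ST, SU, SV, TU, TV, UV
  2-simplices (14): PQR, PQV, PRT, PST, PSU, PUV, QRU, QST, QSV, QTU, RSU, RSV, RTV, TUV

Hence C_0 ≅ Z^7, C_1 ≅ Z^21, C_2 ≅ Z^14.

The boundary map ∂_1: C_1 → C_0 maps an edge to its endpoints' difference, ∂[p,q] = q − p.
The resulting 7×21 matrix has rank 6, and its Smith normal form has invariant factors (1,1,1,1,1,1).

Boundary ∂_2: C_2 → C_1 maps a triangle to the signed sum of its edges. For instance
  ∂QST = ST − QT + QS,
  ∂PRT = RT − PT + PR.
The 21×14 boundary matrix has rank 13 and Smith normal form diag(1,1,1,1,1,1,1,1,1,1,1,1,1).

Reading off H_k = ker ∂_k / im ∂_{k+1}:

  H_0: rank C_0 − rank ∂_1 = 7 − 6 = 1, and the invariant factors of ∂_1 are all 1, so H_0 = Z.
  H_1: rank ker ∂_1 − rank ∂_2 = (21 − 6) − 13 = 2, and the invariant factors of ∂_2 are all 1, so H_1 = Z^2.
  H_2: rank ker ∂_2 − rank ∂_3 = (14 − 13) − 0 = 1, and there is no ∂_3, so H_2 = Z.

Hence the Betti numbers are b_0 = 1, b_1 = 2, b_2 = 1.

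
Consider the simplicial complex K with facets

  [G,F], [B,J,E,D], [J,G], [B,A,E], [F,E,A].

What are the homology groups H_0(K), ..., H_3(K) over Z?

H_0 ≅ Z,  H_1 ≅ Z,  H_2 = 0,  H_3 = 0.

Take the total order A < B < D < E < F < G < J on the vertex set. Then K (dimension 3) consists of the simplices:

  0-simplices (7): A, B, D, E, F, G, J
  1-simplices (12): AB, AE, AF, BD, BE, BJ, DE, DJ, EF, EJ, FG, GJ
  2-simplices (6): ABE, AEF, BDE, BDJ, BEJ, DEJ
  3-simplices (1): BDEJ

giving chain groups C_0 ≅ Z^7, C_1 ≅ Z^12, C_2 ≅ Z^6, C_3 ≅ Z^1.

The boundary map ∂_1: C_1 → C_0 is given by ∂[p,q] = [q] − [p].
As a 7×12 matrix over Z this has rank 6, with invariant factors (1,1,1,1,1,1).

∂_2: C_2 → C_1 maps a triangle to the signed sum of its edges. For instance
  ∂BDJ = DJ − BJ + BD,
  ∂BDE = DE − BE + BD.
This gives a 12×6 integer matrix of rank 5; reducing to Smith normal form yields diagonal entries (1,1,1,1,1).

Boundary ∂_3: C_3 → C_2 sends each 3-simplex σ to the alternating sum Σ_i (−1)^i (σ with its i-th vertex removed). For instance
  ∂BDEJ = DEJ − BEJ + BDJ − BDE.
The resulting 6×1 matrix has rank 1, and its Smith normal form has invariant factors (1).

Reading off H_k = ker ∂_k / im ∂_{k+1}:

  H_0: rank C_0 − rank ∂_1 = 7 − 6 = 1, and the invariant factors of ∂_1 are all 1, so H_0 = Z.
  H_1: rank ker ∂_1 − rank ∂_2 = (12 − 6) − 5 = 1, and the invariant factors of ∂_2 are all 1, so H_1 = Z.
  H_2: rank ker ∂_2 − rank ∂_3 = (6 − 5) − 1 = 0, and the invariant factors of ∂_3 are all 1, so H_2 = 0.
  H_3: rank ker ∂_3 − rank ∂_4 = (1 − 1) − 0 = 0, and there is no ∂_4, so H_3 = 0.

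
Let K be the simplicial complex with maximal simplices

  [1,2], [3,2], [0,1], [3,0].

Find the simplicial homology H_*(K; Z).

H_0 = Z,  H_1 = Z.

Take the total order 0 < 1 < 2 < 3 on the vertex set. Then K (dimension 1) consists of the simplices:

  0-simplices (4): [0], [1], [2], [3]
  1-simplices (4): [0,1], [0,3], [1,2], [2,3]

so the chain groups are C_0 ≅ Z^4, C_1 ≅ Z^4.

The boundary map ∂_1: C_1 → C_0 sends each edge [p,q] (with p < q) to q − p. For instance
  ∂[0,1] = [1] − [0].
The 4×4 boundary matrix has rank 3 and Smith normal form diag(1,1,1).

Reading off H_k = ker ∂_k / im ∂_{k+1}:

  H_0: rank C_0 − rank ∂_1 = 4 − 3 = 1, and the invariant factors of ∂_1 are all 1, so H_0 = Z.
  H_1: rank ker ∂_1 − rank ∂_2 = (4 − 3) − 0 = 1, and there is no ∂_2, so H_1 = Z.

(K is a triangulation of the circle S^1.)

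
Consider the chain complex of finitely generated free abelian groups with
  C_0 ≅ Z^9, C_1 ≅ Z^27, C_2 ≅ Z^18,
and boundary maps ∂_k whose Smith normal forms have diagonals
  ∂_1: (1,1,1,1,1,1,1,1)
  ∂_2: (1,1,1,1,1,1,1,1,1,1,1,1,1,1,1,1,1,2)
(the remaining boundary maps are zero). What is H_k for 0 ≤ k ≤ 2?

H_0 ≅ Z,  H_1 ≅ Z ⊕ Z/2,  H_2 = 0.

H_0: b_0 = 9 − 0 − 8 = 1; torsion from ∂_1 factors > 1: none. So H_0 ≅ Z.
H_1: b_1 = 27 − 8 − 18 = 1; torsion from ∂_2 factors > 1: [2]. So H_1 ≅ Z ⊕ Z/2.
H_2: b_2 = 18 − 18 − 0 = 0; torsion from ∂_3 factors > 1: none. So H_2 ≅ 0.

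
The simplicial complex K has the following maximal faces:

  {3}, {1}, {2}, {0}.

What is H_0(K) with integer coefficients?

H_0 = Z^4.

Order the vertices as 0 < 1 < 2 < 3. Listing each simplex with vertices in this order, K has dimension 0 with simplices:

  0-simplices (4): [0], [1], [2], [3]

so the chain groups are C_0 ≅ Z^4.

Computing H_k = (kernel of ∂_k) / (image of ∂_{k+1}):

  H_0: rank C_0 − rank ∂_1 = 4 − 0 = 4, and there is no ∂_1, so H_0 ≅ Z^4.

(K is a triangulation of a set of 4 points.)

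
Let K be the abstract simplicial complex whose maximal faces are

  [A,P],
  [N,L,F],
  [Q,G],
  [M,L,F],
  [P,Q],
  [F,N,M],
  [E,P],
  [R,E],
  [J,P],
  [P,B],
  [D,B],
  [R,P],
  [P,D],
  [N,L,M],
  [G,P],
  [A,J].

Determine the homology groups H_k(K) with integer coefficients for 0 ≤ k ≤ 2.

H_0 ≅ Z^2,  H_1 ≅ Z^4,  H_2 ≅ Z.

Take the total order A < B < D < E < F < G < J < L < M < N < P < Q < R on the vertex set. Then K (dimension 2) consists of the simplices:

  0-simplices (13): A, B, D, E, F, G, J, L, M, N, P, Q, R
  1-simplices (18): AJ, AP, BD, BP, DP, EP, ER, FL, FM, FN, GP, GQ, JP, LM, LN, MN, PQ, PR
  2-simplices (4): FLM, FLN, FMN, LMN

so the chain groups are C_0 ≅ Z^13, C_1 ≅ Z^18, C_2 ≅ Z^4.

∂_1: C_1 → C_0 is given by ∂[p,q] = [q] − [p]. For instance
  ∂LN = N − L.
As a 13×18 matrix over Z this has rank 11, with invariant factors (1,1,1,1,1,1,1,1,1,1,1).

The boundary map ∂_2: C_2 → C_1 maps a triangle to the signed sum of its edges. For instance
  ∂FLM = LM − FM + FL,
  ∂LMN = MN − LN + LM.
This gives a 18×4 integer matrix of rank 3; reducing to Smith normal form yields diagonal entries (1,1,1).

Computing H_k = (kernel of ∂_k) / (image of ∂_{k+1}):

  H_0: rank C_0 − rank ∂_1 = 13 − 11 = 2, and the invariant factors of ∂_1 are all 1, so H_0 = Z^2.
  H_1: rank ker ∂_1 − rank ∂_2 = (18 − 11) − 3 = 4, and the invariant factors of ∂_2 are all 1, so H_1 = Z^4.
  H_2: rank ker ∂_2 − rank ∂_3 = (4 − 3) − 0 = 1, and there is no ∂_3, so H_2 = Z.

As a check, the Euler characteristic is 13 − 18 + 4 = -1, which agrees with 2 − 4 + 1 = -1.
(K is a triangulation of the disjoint union of a wedge of 4 circles and the 2-sphere S^2.)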